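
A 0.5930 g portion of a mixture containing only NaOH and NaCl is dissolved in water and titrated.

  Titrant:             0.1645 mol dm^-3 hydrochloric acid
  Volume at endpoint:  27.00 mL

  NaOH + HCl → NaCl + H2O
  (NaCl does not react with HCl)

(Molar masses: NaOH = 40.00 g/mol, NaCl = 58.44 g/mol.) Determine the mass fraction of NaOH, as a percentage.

29.96 %

n(HCl) = 0.02700 × 0.1645 = 4.442 × 10^-3 mol
Let x = n(NaOH), y = n(NaCl).
Titrant: 1x = 4.442 × 10^-3;  mass: 40.00x + 58.44y = 0.5930
Solving, x = 4.442 × 10^-3 mol, y = 7.107 × 10^-3 mol
mass of NaOH = 4.442 × 10^-3 × 40.00 = 0.1777 g
% NaOH = 0.1777 / 0.5930 × 100 = 29.96 %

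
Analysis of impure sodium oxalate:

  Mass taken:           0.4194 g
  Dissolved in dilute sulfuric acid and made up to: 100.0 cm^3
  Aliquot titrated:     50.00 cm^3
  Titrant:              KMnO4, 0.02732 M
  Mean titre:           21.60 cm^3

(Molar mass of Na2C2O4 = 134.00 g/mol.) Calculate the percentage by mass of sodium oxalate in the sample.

94.27 %

2 MnO4^- + 5 C2O4^2- + 16 H^+ → 2 Mn^2+ + 10 CO2 + 8 H2O
n(KMnO4) per titration = 0.02160 × 0.02732 = 5.901 × 10^-4 mol
From the 5:2 ratio, n(Na2C2O4) in each aliquot = 5/2 × 5.901 × 10^-4 = 1.475 × 10^-3 mol
n(Na2C2O4) in the whole flask = 1.475 × 10^-3 × 100.0/50.00 = 2.951 × 10^-3 mol
mass of Na2C2O4 = 2.951 × 10^-3 × 134.00 = 0.3954 g
% Na2C2O4 = 0.3954 / 0.4194 × 100 = 94.27 %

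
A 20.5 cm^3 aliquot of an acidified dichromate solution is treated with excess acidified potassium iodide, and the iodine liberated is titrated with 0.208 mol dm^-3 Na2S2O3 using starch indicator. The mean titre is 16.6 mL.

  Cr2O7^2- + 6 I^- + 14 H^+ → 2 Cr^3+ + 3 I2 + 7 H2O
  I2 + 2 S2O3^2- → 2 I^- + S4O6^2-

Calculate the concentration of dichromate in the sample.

0.0281 mol/L

n(S2O3^2-) = 0.0166 × 0.208 = 3.45 × 10^-3 mol
n(I2) = n(S2O3^2-)/2 = 1.73 × 10^-3 mol
From the 1:3 ratio, n(Cr2O7^2-) in the aliquot = 1/3 × 1.73 × 10^-3 = 5.75 × 10^-4 mol
[Cr2O7^2-] = 5.75 × 10^-4 / 0.0205 = 0.0281 mol/L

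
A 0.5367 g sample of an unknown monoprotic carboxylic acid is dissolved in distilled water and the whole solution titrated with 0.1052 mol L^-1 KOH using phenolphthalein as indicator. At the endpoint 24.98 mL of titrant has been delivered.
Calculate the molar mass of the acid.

n(KOH) = 0.02498 L × 0.1052 mol/L = 2.628 × 10^-3 mol
n(HA) = 2.628 × 10^-3 mol (1:1 ratio)
M = m / n = 0.5367 g / 2.628 × 10^-3 mol = 204.2 g/mol

204.2 g/mol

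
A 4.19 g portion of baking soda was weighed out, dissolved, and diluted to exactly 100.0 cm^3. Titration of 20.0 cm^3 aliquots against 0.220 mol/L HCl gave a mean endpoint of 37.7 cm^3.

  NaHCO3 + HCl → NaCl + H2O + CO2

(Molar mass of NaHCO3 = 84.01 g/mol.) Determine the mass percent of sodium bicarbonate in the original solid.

n(HCl) per titration = 0.0377 × 0.220 = 8.29 × 10^-3 mol
n(NaHCO3) in each aliquot = 8.29 × 10^-3 mol (1:1 ratio)
n(NaHCO3) in the whole flask = 8.29 × 10^-3 × 100.0/20.0 = 0.0415 mol
mass of NaHCO3 = 0.0415 × 84.01 = 3.48 g
% NaHCO3 = 3.48 / 4.19 × 100 = 83.1 %

83.1 %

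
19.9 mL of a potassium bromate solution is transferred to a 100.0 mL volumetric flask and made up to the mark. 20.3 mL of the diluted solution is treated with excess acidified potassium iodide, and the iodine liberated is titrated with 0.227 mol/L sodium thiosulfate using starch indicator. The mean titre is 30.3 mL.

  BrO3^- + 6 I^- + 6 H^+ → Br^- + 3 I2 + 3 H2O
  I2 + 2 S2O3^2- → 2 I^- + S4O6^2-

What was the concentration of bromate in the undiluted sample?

n(S2O3^2-) = 0.0303 × 0.227 = 6.88 × 10^-3 mol
n(I2) = n(S2O3^2-)/2 = 3.44 × 10^-3 mol
From the 1:3 ratio, n(BrO3^-) in the aliquot = 1/3 × 3.44 × 10^-3 = 1.15 × 10^-3 mol
[BrO3^-]_dilute = 1.15 × 10^-3 / 0.0203 = 0.0565 mol/L
[BrO3^-]_original = 0.0565 × 100.0/19.9 = 0.284 mol/L

0.284 mol/L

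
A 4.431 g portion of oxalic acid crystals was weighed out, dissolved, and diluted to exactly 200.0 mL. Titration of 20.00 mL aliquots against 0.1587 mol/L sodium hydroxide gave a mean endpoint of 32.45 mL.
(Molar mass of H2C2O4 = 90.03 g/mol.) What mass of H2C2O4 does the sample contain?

H2C2O4 + 2 NaOH → Na2C2O4 + 2 H2O
n(NaOH) per titration = 0.03245 × 0.1587 = 5.150 × 10^-3 mol
From the 1:2 ratio, n(H2C2O4) in each aliquot = 1/2 × 5.150 × 10^-3 = 2.575 × 10^-3 mol
n(H2C2O4) in the whole flask = 2.575 × 10^-3 × 200.0/20.00 = 0.02575 mol
mass of H2C2O4 = 0.02575 × 90.03 = 2.318 g

2.318 g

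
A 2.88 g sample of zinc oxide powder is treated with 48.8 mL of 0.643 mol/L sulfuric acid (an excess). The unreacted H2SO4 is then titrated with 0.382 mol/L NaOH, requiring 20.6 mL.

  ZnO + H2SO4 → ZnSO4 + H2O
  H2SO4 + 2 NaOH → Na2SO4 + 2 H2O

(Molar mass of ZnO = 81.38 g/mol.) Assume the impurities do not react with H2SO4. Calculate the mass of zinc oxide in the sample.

n(H2SO4) added = 0.0488 × 0.643 = 0.0314 mol
n(NaOH) used in back-titration = 0.0206 × 0.382 = 7.87 × 10^-3 mol
From the 1:2 ratio, n(H2SO4) left over = 1/2 × 7.87 × 10^-3 = 3.93 × 10^-3 mol
n(H2SO4) consumed by analyte = 0.0314 − 3.93 × 10^-3 = 0.0274 mol
n(ZnO) = 0.0274 mol (1:1 ratio)
mass of ZnO = 0.0274 × 81.38 = 2.23 g

2.23 g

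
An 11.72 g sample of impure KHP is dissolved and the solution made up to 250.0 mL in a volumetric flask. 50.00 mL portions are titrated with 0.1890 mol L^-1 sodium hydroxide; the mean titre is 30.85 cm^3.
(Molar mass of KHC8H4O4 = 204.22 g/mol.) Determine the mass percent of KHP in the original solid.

KHC8H4O4 + NaOH → KNaC8H4O4 + H2O
n(NaOH) per titration = 0.03085 × 0.1890 = 5.831 × 10^-3 mol
n(KHC8H4O4) in each aliquot = 5.831 × 10^-3 mol (1:1 ratio)
n(KHC8H4O4) in the whole flask = 5.831 × 10^-3 × 250.0/50.00 = 0.02915 mol
mass of KHC8H4O4 = 0.02915 × 204.22 = 5.954 g
% KHC8H4O4 = 5.954 / 11.72 × 100 = 50.80 %

50.80 %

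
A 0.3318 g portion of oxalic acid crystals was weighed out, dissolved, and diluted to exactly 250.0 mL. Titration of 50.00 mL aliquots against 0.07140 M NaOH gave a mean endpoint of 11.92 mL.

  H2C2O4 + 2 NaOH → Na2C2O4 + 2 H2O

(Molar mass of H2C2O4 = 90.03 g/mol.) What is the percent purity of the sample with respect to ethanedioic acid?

57.73 %

n(NaOH) per titration = 0.01192 × 0.07140 = 8.511 × 10^-4 mol
From the 1:2 ratio, n(H2C2O4) in each aliquot = 1/2 × 8.511 × 10^-4 = 4.255 × 10^-4 mol
n(H2C2O4) in the whole flask = 4.255 × 10^-4 × 250.0/50.00 = 2.128 × 10^-3 mol
mass of H2C2O4 = 2.128 × 10^-3 × 90.03 = 0.1916 g
% H2C2O4 = 0.1916 / 0.3318 × 100 = 57.73 %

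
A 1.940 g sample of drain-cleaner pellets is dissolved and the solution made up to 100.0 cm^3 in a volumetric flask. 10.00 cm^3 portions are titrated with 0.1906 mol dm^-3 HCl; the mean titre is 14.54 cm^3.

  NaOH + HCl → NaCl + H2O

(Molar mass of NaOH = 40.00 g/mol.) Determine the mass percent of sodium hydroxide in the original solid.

n(HCl) per titration = 0.01454 × 0.1906 = 2.771 × 10^-3 mol
n(NaOH) in each aliquot = 2.771 × 10^-3 mol (1:1 ratio)
n(NaOH) in the whole flask = 2.771 × 10^-3 × 100.0/10.00 = 0.02771 mol
mass of NaOH = 0.02771 × 40.00 = 1.109 g
% NaOH = 1.109 / 1.940 × 100 = 57.14 %

57.14 %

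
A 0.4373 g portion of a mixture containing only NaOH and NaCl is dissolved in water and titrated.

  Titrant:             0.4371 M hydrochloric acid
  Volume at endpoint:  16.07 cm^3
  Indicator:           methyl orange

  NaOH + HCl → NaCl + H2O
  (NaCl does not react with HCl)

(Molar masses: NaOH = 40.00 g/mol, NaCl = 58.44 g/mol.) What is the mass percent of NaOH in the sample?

n(HCl) = 0.01607 × 0.4371 = 7.024 × 10^-3 mol
Let x = n(NaOH), y = n(NaCl).
Titrant: 1x = 7.024 × 10^-3;  mass: 40.00x + 58.44y = 0.4373
Solving, x = 7.024 × 10^-3 mol, y = 2.675 × 10^-3 mol
mass of NaOH = 7.024 × 10^-3 × 40.00 = 0.2810 g
% NaOH = 0.2810 / 0.4373 × 100 = 64.25 %

64.25 %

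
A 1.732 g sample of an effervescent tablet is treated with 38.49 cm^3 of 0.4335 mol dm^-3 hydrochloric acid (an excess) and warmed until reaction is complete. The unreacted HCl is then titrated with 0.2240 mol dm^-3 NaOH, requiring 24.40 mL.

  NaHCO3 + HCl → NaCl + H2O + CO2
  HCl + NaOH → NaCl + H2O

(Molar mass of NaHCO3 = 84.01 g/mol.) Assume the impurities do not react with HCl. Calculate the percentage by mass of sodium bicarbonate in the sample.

n(HCl) added = 0.03849 × 0.4335 = 0.01669 mol
n(NaOH) used in back-titration = 0.02440 × 0.2240 = 5.466 × 10^-3 mol
n(HCl) left over = 5.466 × 10^-3 mol (1:1 ratio)
n(HCl) consumed by analyte = 0.01669 − 5.466 × 10^-3 = 0.01122 mol
n(NaHCO3) = 0.01122 mol (1:1 ratio)
mass of NaHCO3 = 0.01122 × 84.01 = 0.9426 g
% NaHCO3 = 0.9426 / 1.732 × 100 = 54.42 %

54.42 %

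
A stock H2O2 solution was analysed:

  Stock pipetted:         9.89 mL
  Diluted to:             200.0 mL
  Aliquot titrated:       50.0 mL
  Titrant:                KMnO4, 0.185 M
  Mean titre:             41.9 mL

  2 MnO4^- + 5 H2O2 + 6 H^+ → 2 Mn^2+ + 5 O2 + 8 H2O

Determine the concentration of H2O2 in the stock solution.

7.84 M

n(KMnO4) = 0.0419 × 0.185 = 7.75 × 10^-3 mol
From the 5:2 ratio, n(H2O2) in the aliquot = 5/2 × 7.75 × 10^-3 = 0.0194 mol
[H2O2]_dilute = 0.0194 / 0.0500 = 0.388 mol/L
Dilution factor = 200.0 / 9.89 = 20.22
[H2O2]_stock = 0.388 × 20.22 = 7.84 mol/L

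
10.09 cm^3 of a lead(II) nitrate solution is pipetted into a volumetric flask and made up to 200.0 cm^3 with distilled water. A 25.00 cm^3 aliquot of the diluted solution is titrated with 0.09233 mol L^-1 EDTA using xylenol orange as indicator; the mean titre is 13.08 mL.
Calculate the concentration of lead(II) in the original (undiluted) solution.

0.9575 mol/L

Pb^2+ + EDTA^4- → [Pb(EDTA)]^2-
n(EDTA) = 0.01308 × 0.09233 = 1.208 × 10^-3 mol
n(Pb2+) in the aliquot = 1.208 × 10^-3 mol (1:1 ratio)
[Pb2+]_dilute = 1.208 × 10^-3 / 0.02500 = 0.04831 mol/L
Dilution factor = 200.0 / 10.09 = 19.82
[Pb2+]_stock = 0.04831 × 19.82 = 0.9575 mol/L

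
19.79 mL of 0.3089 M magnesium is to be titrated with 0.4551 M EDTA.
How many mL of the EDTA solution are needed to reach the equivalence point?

Mg^2+ + EDTA^4- → [Mg(EDTA)]^2-
n(Mg2+) = 0.01979 L × 0.3089 mol/L = 6.113 × 10^-3 mol
n(EDTA) = 6.113 × 10^-3 mol (1:1 stoichiometry)
V(EDTA) = 6.113 × 10^-3 mol / 0.4551 mol/L = 0.01343 L = 13.43 mL

13.43 mL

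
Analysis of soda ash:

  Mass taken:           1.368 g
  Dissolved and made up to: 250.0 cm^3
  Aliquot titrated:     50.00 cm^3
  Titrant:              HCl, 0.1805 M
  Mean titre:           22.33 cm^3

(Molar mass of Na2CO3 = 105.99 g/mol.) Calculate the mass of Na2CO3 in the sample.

1.068 g

Na2CO3 + 2 HCl → 2 NaCl + H2O + CO2
n(HCl) per titration = 0.02233 × 0.1805 = 4.031 × 10^-3 mol
From the 1:2 ratio, n(Na2CO3) in each aliquot = 1/2 × 4.031 × 10^-3 = 2.015 × 10^-3 mol
n(Na2CO3) in the whole flask = 2.015 × 10^-3 × 250.0/50.00 = 0.01008 mol
mass of Na2CO3 = 0.01008 × 105.99 = 1.068 g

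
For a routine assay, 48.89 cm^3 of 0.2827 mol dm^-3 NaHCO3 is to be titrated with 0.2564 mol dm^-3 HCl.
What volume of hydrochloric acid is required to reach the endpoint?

NaHCO3 + HCl → NaCl + H2O + CO2
n(NaHCO3) = 0.04889 L × 0.2827 mol/L = 0.01382 mol
n(HCl) = 0.01382 mol (1:1 stoichiometry)
V(HCl) = 0.01382 mol / 0.2564 mol/L = 0.05390 L = 53.90 mL

53.90 mL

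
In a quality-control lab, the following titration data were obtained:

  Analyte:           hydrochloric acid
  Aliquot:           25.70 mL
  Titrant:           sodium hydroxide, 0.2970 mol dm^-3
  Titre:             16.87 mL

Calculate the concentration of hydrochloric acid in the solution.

0.1950 mol/L

HCl + NaOH → NaCl + H2O
n(NaOH) = 0.01687 L × 0.2970 mol/L = 5.010 × 10^-3 mol
n(HCl) = 5.010 × 10^-3 mol (1:1 mole ratio)
[HCl] = 5.010 × 10^-3 mol / 0.02570 L = 0.1950 mol/L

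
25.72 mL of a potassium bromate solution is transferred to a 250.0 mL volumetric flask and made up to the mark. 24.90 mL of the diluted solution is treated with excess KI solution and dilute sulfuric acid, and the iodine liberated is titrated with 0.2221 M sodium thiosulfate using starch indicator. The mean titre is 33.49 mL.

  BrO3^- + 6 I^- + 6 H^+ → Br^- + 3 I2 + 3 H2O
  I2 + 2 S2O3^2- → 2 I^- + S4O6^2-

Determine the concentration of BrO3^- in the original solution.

0.4839 M

n(S2O3^2-) = 0.03349 × 0.2221 = 7.438 × 10^-3 mol
n(I2) = n(S2O3^2-)/2 = 3.719 × 10^-3 mol
From the 1:3 ratio, n(BrO3^-) in the aliquot = 1/3 × 3.719 × 10^-3 = 1.240 × 10^-3 mol
[BrO3^-]_dilute = 1.240 × 10^-3 / 0.02490 = 0.04979 mol/L
[BrO3^-]_original = 0.04979 × 250.0/25.72 = 0.4839 mol/L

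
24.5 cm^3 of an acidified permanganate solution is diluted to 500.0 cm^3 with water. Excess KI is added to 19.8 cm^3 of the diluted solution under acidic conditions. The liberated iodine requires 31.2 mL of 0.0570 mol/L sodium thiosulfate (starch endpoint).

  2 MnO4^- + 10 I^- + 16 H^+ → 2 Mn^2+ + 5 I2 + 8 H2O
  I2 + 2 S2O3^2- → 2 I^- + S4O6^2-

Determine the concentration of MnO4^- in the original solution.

0.367 mol/L

n(S2O3^2-) = 0.0312 × 0.0570 = 1.78 × 10^-3 mol
n(I2) = n(S2O3^2-)/2 = 8.89 × 10^-4 mol
From the 2:5 ratio, n(MnO4^-) in the aliquot = 2/5 × 8.89 × 10^-4 = 3.56 × 10^-4 mol
[MnO4^-]_dilute = 3.56 × 10^-4 / 0.0198 = 0.0180 mol/L
[MnO4^-]_original = 0.0180 × 500.0/24.5 = 0.367 mol/L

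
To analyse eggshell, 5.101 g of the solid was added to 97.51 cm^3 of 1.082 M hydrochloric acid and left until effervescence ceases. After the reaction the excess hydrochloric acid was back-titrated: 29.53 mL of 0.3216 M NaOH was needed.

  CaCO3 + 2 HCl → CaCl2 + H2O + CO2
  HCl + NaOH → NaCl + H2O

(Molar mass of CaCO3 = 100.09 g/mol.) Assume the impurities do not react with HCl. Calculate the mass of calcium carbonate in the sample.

4.805 g

n(HCl) added = 0.09751 × 1.082 = 0.1055 mol
n(NaOH) used in back-titration = 0.02953 × 0.3216 = 9.497 × 10^-3 mol
n(HCl) left over = 9.497 × 10^-3 mol (1:1 ratio)
n(HCl) consumed by analyte = 0.1055 − 9.497 × 10^-3 = 0.09601 mol
From the 1:2 ratio, n(CaCO3) = 1/2 × 0.09601 = 0.04800 mol
mass of CaCO3 = 0.04800 × 100.09 = 4.805 g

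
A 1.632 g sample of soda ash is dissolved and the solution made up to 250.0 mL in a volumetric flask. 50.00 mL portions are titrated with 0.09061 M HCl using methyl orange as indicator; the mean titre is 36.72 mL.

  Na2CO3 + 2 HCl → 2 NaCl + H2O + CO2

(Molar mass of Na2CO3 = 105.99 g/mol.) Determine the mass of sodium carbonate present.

n(HCl) per titration = 0.03672 × 0.09061 = 3.327 × 10^-3 mol
From the 1:2 ratio, n(Na2CO3) in each aliquot = 1/2 × 3.327 × 10^-3 = 1.664 × 10^-3 mol
n(Na2CO3) in the whole flask = 1.664 × 10^-3 × 250.0/50.00 = 8.318 × 10^-3 mol
mass of Na2CO3 = 8.318 × 10^-3 × 105.99 = 0.8816 g

0.8816 g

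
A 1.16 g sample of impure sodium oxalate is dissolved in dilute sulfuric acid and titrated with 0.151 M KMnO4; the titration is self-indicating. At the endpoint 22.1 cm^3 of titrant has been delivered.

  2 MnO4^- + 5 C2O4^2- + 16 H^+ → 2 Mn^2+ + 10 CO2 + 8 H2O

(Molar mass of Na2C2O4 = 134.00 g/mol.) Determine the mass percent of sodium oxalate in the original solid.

96.4 %

n(KMnO4) = 0.0221 L × 0.151 mol/L = 3.34 × 10^-3 mol
From the 5:2 ratio, n(Na2C2O4) = 5/2 × 3.34 × 10^-3 = 8.34 × 10^-3 mol
mass of Na2C2O4 = 8.34 × 10^-3 × 134.00 g/mol = 1.12 g
% Na2C2O4 = 1.12 / 1.16 × 100 = 96.4 %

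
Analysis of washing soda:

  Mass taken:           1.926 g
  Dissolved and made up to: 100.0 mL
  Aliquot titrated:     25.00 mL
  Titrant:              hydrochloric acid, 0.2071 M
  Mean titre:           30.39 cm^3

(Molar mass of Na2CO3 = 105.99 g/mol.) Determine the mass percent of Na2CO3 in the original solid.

Na2CO3 + 2 HCl → 2 NaCl + H2O + CO2
n(HCl) per titration = 0.03039 × 0.2071 = 6.294 × 10^-3 mol
From the 1:2 ratio, n(Na2CO3) in each aliquot = 1/2 × 6.294 × 10^-3 = 3.147 × 10^-3 mol
n(Na2CO3) in the whole flask = 3.147 × 10^-3 × 100.0/25.00 = 0.01259 mol
mass of Na2CO3 = 0.01259 × 105.99 = 1.334 g
% Na2CO3 = 1.334 / 1.926 × 100 = 69.27 %

69.27 %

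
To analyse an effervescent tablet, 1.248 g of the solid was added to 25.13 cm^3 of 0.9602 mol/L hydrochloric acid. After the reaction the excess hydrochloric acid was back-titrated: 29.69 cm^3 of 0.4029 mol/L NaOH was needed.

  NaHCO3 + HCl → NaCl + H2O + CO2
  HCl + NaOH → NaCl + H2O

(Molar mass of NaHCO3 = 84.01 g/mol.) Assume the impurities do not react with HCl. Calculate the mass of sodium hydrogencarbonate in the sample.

n(HCl) added = 0.02513 × 0.9602 = 0.02413 mol
n(NaOH) used in back-titration = 0.02969 × 0.4029 = 0.01196 mol
n(HCl) left over = 0.01196 mol (1:1 ratio)
n(HCl) consumed by analyte = 0.02413 − 0.01196 = 0.01217 mol
n(NaHCO3) = 0.01217 mol (1:1 ratio)
mass of NaHCO3 = 0.01217 × 84.01 = 1.022 g

1.022 g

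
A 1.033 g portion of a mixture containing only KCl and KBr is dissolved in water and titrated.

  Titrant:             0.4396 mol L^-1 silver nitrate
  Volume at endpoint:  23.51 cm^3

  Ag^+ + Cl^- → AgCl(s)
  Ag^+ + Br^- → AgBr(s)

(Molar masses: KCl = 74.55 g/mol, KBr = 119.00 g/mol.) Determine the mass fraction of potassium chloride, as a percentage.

31.96 %

n(AgNO3) = 0.02351 × 0.4396 = 0.01033 mol
Let x = n(KCl), y = n(KBr).
Titrant: 1x + 1y = 0.01033;  mass: 74.55x + 119.00y = 1.033
Solving, x = 4.429 × 10^-3 mol, y = 5.906 × 10^-3 mol
mass of KCl = 4.429 × 10^-3 × 74.55 = 0.3302 g
% KCl = 0.3302 / 1.033 × 100 = 31.96 %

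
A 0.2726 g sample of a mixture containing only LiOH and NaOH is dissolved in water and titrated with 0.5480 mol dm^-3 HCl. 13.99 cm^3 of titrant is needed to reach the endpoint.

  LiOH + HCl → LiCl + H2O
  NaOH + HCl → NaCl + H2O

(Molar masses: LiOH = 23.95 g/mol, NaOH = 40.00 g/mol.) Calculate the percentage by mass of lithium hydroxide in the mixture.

n(HCl) = 0.01399 × 0.5480 = 7.667 × 10^-3 mol
Let x = n(LiOH), y = n(NaOH).
Titrant: 1x + 1y = 7.667 × 10^-3;  mass: 23.95x + 40.00y = 0.2726
Solving, x = 2.122 × 10^-3 mol, y = 5.544 × 10^-3 mol
mass of LiOH = 2.122 × 10^-3 × 23.95 = 0.05083 g
% LiOH = 0.05083 / 0.2726 × 100 = 18.64 %

18.64 %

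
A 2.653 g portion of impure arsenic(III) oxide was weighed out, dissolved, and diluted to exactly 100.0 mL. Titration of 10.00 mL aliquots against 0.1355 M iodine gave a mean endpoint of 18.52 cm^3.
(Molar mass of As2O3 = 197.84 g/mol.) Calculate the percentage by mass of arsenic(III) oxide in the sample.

93.57 %

As2O3 + 2 I2 + 2 H2O → As2O5 + 4 HI
n(I2) per titration = 0.01852 × 0.1355 = 2.509 × 10^-3 mol
From the 1:2 ratio, n(As2O3) in each aliquot = 1/2 × 2.509 × 10^-3 = 1.255 × 10^-3 mol
n(As2O3) in the whole flask = 1.255 × 10^-3 × 100.0/10.00 = 0.01255 mol
mass of As2O3 = 0.01255 × 197.84 = 2.482 g
% As2O3 = 2.482 / 2.653 × 100 = 93.57 %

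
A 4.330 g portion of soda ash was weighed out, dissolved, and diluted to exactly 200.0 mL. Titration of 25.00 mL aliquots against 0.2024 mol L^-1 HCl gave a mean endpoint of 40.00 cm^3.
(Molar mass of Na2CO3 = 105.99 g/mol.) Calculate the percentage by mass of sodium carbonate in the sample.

79.27 %

Na2CO3 + 2 HCl → 2 NaCl + H2O + CO2
n(HCl) per titration = 0.04000 × 0.2024 = 8.096 × 10^-3 mol
From the 1:2 ratio, n(Na2CO3) in each aliquot = 1/2 × 8.096 × 10^-3 = 4.048 × 10^-3 mol
n(Na2CO3) in the whole flask = 4.048 × 10^-3 × 200.0/25.00 = 0.03238 mol
mass of Na2CO3 = 0.03238 × 105.99 = 3.432 g
% Na2CO3 = 3.432 / 4.330 × 100 = 79.27 %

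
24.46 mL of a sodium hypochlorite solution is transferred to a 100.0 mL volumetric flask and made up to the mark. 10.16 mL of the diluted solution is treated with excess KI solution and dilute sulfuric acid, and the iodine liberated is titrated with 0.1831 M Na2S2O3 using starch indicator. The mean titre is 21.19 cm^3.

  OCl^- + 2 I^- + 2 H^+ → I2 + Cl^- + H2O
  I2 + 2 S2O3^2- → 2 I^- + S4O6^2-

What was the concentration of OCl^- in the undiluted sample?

n(S2O3^2-) = 0.02119 × 0.1831 = 3.880 × 10^-3 mol
n(I2) = n(S2O3^2-)/2 = 1.940 × 10^-3 mol
n(OCl^-) in the aliquot = 1.940 × 10^-3 mol (1:1 ratio)
[OCl^-]_dilute = 1.940 × 10^-3 / 0.01016 = 0.1909 mol/L
[OCl^-]_original = 0.1909 × 100.0/24.46 = 0.7806 mol/L

0.7806 M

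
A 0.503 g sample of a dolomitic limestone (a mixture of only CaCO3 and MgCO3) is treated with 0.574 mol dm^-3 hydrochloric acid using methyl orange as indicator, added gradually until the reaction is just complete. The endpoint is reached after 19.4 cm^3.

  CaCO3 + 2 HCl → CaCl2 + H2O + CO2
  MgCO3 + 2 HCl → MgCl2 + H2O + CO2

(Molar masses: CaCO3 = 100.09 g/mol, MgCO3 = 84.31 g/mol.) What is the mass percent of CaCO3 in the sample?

42.3 %

n(HCl) = 0.0194 × 0.574 = 0.0111 mol
Let x = n(CaCO3), y = n(MgCO3).
Titrant: 2x + 2y = 0.0111;  mass: 100.09x + 84.31y = 0.503
Solving, x = 2.13 × 10^-3 mol, y = 3.44 × 10^-3 mol
mass of CaCO3 = 2.13 × 10^-3 × 100.09 = 0.213 g
% CaCO3 = 0.213 / 0.503 × 100 = 42.3 %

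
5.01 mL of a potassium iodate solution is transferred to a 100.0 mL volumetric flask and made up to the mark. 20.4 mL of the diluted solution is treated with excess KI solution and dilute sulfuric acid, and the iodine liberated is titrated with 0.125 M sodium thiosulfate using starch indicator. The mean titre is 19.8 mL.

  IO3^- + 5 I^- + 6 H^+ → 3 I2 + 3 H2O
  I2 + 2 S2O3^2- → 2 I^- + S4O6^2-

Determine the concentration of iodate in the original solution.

n(S2O3^2-) = 0.0198 × 0.125 = 2.48 × 10^-3 mol
n(I2) = n(S2O3^2-)/2 = 1.24 × 10^-3 mol
From the 1:3 ratio, n(IO3^-) in the aliquot = 1/3 × 1.24 × 10^-3 = 4.12 × 10^-4 mol
[IO3^-]_dilute = 4.12 × 10^-4 / 0.0204 = 0.0202 mol/L
[IO3^-]_original = 0.0202 × 100.0/5.01 = 0.404 mol/L

0.404 M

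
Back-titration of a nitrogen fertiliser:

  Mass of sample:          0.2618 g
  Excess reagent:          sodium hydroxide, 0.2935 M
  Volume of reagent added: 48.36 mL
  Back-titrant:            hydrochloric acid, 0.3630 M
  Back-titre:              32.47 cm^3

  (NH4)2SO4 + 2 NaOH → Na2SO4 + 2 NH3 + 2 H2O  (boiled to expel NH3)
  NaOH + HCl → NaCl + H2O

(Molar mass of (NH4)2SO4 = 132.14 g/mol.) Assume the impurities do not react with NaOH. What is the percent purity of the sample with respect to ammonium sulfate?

60.75 %

n(NaOH) added = 0.04836 × 0.2935 = 0.01419 mol
n(HCl) used in back-titration = 0.03247 × 0.3630 = 0.01179 mol
n(NaOH) left over = 0.01179 mol (1:1 ratio)
n(NaOH) consumed by analyte = 0.01419 − 0.01179 = 2.407 × 10^-3 mol
From the 1:2 ratio, n((NH4)2SO4) = 1/2 × 2.407 × 10^-3 = 1.204 × 10^-3 mol
mass of (NH4)2SO4 = 1.204 × 10^-3 × 132.14 = 0.1590 g
% (NH4)2SO4 = 0.1590 / 0.2618 × 100 = 60.75 %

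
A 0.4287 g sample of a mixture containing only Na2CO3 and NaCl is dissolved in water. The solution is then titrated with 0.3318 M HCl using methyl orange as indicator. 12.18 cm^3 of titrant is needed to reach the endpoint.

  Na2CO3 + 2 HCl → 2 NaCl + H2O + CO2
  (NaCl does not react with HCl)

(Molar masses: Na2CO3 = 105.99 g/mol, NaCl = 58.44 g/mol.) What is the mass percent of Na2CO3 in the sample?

49.96 %

n(HCl) = 0.01218 × 0.3318 = 4.041 × 10^-3 mol
Let x = n(Na2CO3), y = n(NaCl).
Titrant: 2x = 4.041 × 10^-3;  mass: 105.99x + 58.44y = 0.4287
Solving, x = 2.021 × 10^-3 mol, y = 3.671 × 10^-3 mol
mass of Na2CO3 = 2.021 × 10^-3 × 105.99 = 0.2142 g
% Na2CO3 = 0.2142 / 0.4287 × 100 = 49.96 %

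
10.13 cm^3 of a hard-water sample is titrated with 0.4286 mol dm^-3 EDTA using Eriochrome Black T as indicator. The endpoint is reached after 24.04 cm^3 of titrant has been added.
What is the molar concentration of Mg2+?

1.017 mol/L

Mg^2+ + EDTA^4- → [Mg(EDTA)]^2-
n(EDTA) = 0.02404 L × 0.4286 mol/L = 0.01030 mol
n(Mg2+) = 0.01030 mol (1:1 mole ratio)
[Mg2+] = 0.01030 mol / 0.01013 L = 1.017 mol/L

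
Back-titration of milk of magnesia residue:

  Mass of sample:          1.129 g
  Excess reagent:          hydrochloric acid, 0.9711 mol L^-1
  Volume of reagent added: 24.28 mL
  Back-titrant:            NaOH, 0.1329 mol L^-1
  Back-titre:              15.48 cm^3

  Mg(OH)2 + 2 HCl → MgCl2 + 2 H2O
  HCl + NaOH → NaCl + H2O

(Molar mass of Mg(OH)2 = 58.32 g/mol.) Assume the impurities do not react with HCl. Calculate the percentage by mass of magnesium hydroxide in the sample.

n(HCl) added = 0.02428 × 0.9711 = 0.02358 mol
n(NaOH) used in back-titration = 0.01548 × 0.1329 = 2.057 × 10^-3 mol
n(HCl) left over = 2.057 × 10^-3 mol (1:1 ratio)
n(HCl) consumed by analyte = 0.02358 − 2.057 × 10^-3 = 0.02152 mol
From the 1:2 ratio, n(Mg(OH)2) = 1/2 × 0.02152 = 0.01076 mol
mass of Mg(OH)2 = 0.01076 × 58.32 = 0.6276 g
% Mg(OH)2 = 0.6276 / 1.129 × 100 = 55.58 %

55.58 %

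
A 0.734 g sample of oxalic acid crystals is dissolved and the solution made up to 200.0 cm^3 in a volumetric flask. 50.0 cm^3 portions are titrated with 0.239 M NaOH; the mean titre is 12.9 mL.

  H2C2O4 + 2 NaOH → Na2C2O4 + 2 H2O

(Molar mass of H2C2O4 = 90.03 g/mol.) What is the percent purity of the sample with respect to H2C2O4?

75.6 %

n(NaOH) per titration = 0.0129 × 0.239 = 3.08 × 10^-3 mol
From the 1:2 ratio, n(H2C2O4) in each aliquot = 1/2 × 3.08 × 10^-3 = 1.54 × 10^-3 mol
n(H2C2O4) in the whole flask = 1.54 × 10^-3 × 200.0/50.0 = 6.17 × 10^-3 mol
mass of H2C2O4 = 6.17 × 10^-3 × 90.03 = 0.555 g
% H2C2O4 = 0.555 / 0.734 × 100 = 75.6 %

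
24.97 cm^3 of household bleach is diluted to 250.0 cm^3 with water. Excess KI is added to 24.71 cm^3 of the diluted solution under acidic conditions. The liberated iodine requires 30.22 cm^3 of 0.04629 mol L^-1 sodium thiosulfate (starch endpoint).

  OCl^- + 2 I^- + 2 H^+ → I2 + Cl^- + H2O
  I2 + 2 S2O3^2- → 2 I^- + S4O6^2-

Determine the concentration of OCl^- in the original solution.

n(S2O3^2-) = 0.03022 × 0.04629 = 1.399 × 10^-3 mol
n(I2) = n(S2O3^2-)/2 = 6.994 × 10^-4 mol
n(OCl^-) in the aliquot = 6.994 × 10^-4 mol (1:1 ratio)
[OCl^-]_dilute = 6.994 × 10^-4 / 0.02471 = 0.02831 mol/L
[OCl^-]_original = 0.02831 × 250.0/24.97 = 0.2834 mol/L

0.2834 mol/L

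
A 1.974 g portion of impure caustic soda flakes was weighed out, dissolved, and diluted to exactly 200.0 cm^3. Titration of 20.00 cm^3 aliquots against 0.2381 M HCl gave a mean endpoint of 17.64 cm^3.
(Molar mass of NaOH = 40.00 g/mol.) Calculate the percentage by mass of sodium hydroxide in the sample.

NaOH + HCl → NaCl + H2O
n(HCl) per titration = 0.01764 × 0.2381 = 4.200 × 10^-3 mol
n(NaOH) in each aliquot = 4.200 × 10^-3 mol (1:1 ratio)
n(NaOH) in the whole flask = 4.200 × 10^-3 × 200.0/20.00 = 0.04200 mol
mass of NaOH = 0.04200 × 40.00 = 1.680 g
% NaOH = 1.680 / 1.974 × 100 = 85.11 %

85.11 %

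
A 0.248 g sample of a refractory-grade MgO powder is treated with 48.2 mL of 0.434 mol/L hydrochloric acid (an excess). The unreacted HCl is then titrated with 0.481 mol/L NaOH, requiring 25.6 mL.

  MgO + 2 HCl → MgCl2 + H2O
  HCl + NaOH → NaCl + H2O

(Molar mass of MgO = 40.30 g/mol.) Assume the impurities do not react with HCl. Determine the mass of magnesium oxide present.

n(HCl) added = 0.0482 × 0.434 = 0.0209 mol
n(NaOH) used in back-titration = 0.0256 × 0.481 = 0.0123 mol
n(HCl) left over = 0.0123 mol (1:1 ratio)
n(HCl) consumed by analyte = 0.0209 − 0.0123 = 8.61 × 10^-3 mol
From the 1:2 ratio, n(MgO) = 1/2 × 8.61 × 10^-3 = 4.30 × 10^-3 mol
mass of MgO = 4.30 × 10^-3 × 40.30 = 0.173 g

0.173 g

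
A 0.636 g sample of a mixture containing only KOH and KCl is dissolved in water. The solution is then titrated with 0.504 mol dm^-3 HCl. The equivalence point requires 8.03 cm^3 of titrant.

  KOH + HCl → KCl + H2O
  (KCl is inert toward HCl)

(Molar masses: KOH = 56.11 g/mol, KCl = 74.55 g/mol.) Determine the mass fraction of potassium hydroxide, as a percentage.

n(HCl) = 0.00803 × 0.504 = 4.05 × 10^-3 mol
Let x = n(KOH), y = n(KCl).
Titrant: 1x = 4.05 × 10^-3;  mass: 56.11x + 74.55y = 0.636
Solving, x = 4.05 × 10^-3 mol, y = 5.49 × 10^-3 mol
mass of KOH = 4.05 × 10^-3 × 56.11 = 0.227 g
% KOH = 0.227 / 0.636 × 100 = 35.7 %

35.7 %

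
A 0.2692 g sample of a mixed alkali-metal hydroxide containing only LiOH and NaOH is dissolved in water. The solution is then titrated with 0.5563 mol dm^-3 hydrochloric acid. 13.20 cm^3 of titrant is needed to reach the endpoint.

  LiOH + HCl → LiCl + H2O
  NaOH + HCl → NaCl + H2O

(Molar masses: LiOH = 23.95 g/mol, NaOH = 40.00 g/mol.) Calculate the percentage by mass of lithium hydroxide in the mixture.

13.60 %

n(HCl) = 0.01320 × 0.5563 = 7.343 × 10^-3 mol
Let x = n(LiOH), y = n(NaOH).
Titrant: 1x + 1y = 7.343 × 10^-3;  mass: 23.95x + 40.00y = 0.2692
Solving, x = 1.528 × 10^-3 mol, y = 5.815 × 10^-3 mol
mass of LiOH = 1.528 × 10^-3 × 23.95 = 0.03660 g
% LiOH = 0.03660 / 0.2692 × 100 = 13.60 %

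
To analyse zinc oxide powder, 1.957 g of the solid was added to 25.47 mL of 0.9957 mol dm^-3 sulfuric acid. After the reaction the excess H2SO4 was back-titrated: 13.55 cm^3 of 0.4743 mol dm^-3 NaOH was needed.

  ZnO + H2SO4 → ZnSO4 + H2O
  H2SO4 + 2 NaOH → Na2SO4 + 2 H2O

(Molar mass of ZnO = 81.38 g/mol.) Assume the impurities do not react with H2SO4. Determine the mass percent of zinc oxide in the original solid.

92.10 %

n(H2SO4) added = 0.02547 × 0.9957 = 0.02536 mol
n(NaOH) used in back-titration = 0.01355 × 0.4743 = 6.427 × 10^-3 mol
From the 1:2 ratio, n(H2SO4) left over = 1/2 × 6.427 × 10^-3 = 3.213 × 10^-3 mol
n(H2SO4) consumed by analyte = 0.02536 − 3.213 × 10^-3 = 0.02215 mol
n(ZnO) = 0.02215 mol (1:1 ratio)
mass of ZnO = 0.02215 × 81.38 = 1.802 g
% ZnO = 1.802 / 1.957 × 100 = 92.10 %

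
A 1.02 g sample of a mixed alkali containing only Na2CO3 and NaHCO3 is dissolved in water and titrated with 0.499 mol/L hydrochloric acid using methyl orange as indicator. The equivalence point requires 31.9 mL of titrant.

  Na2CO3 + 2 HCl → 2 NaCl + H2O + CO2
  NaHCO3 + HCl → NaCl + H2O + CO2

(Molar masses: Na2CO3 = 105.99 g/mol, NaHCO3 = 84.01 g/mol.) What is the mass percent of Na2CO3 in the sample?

53.2 %

n(HCl) = 0.0319 × 0.499 = 0.0159 mol
Let x = n(Na2CO3), y = n(NaHCO3).
Titrant: 2x + 1y = 0.0159;  mass: 105.99x + 84.01y = 1.02
Solving, x = 5.11 × 10^-3 mol, y = 5.69 × 10^-3 mol
mass of Na2CO3 = 5.11 × 10^-3 × 105.99 = 0.542 g
% Na2CO3 = 0.542 / 1.02 × 100 = 53.2 %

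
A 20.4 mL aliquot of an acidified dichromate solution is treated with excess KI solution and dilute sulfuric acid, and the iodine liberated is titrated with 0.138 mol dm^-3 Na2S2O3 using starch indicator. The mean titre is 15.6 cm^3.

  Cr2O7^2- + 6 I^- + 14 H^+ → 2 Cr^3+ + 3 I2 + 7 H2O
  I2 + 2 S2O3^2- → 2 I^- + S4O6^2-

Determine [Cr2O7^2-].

0.0176 mol/L

n(S2O3^2-) = 0.0156 × 0.138 = 2.15 × 10^-3 mol
n(I2) = n(S2O3^2-)/2 = 1.08 × 10^-3 mol
From the 1:3 ratio, n(Cr2O7^2-) in the aliquot = 1/3 × 1.08 × 10^-3 = 3.59 × 10^-4 mol
[Cr2O7^2-] = 3.59 × 10^-4 / 0.0204 = 0.0176 mol/L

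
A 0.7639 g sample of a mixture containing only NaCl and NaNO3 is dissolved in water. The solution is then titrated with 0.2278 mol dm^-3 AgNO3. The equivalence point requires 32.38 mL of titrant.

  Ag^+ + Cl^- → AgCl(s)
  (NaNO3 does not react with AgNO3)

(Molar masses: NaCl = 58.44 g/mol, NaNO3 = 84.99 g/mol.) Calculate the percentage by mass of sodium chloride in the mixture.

56.43 %

n(AgNO3) = 0.03238 × 0.2278 = 7.376 × 10^-3 mol
Let x = n(NaCl), y = n(NaNO3).
Titrant: 1x = 7.376 × 10^-3;  mass: 58.44x + 84.99y = 0.7639
Solving, x = 7.376 × 10^-3 mol, y = 3.916 × 10^-3 mol
mass of NaCl = 7.376 × 10^-3 × 58.44 = 0.4311 g
% NaCl = 0.4311 / 0.7639 × 100 = 56.43 %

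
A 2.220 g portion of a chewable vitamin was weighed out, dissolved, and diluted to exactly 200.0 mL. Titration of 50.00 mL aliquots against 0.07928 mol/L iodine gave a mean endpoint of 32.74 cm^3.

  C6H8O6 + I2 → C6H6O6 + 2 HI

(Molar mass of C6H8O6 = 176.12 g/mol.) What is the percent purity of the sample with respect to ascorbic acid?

82.37 %

n(I2) per titration = 0.03274 × 0.07928 = 2.596 × 10^-3 mol
n(C6H8O6) in each aliquot = 2.596 × 10^-3 mol (1:1 ratio)
n(C6H8O6) in the whole flask = 2.596 × 10^-3 × 200.0/50.00 = 0.01038 mol
mass of C6H8O6 = 0.01038 × 176.12 = 1.829 g
% C6H8O6 = 1.829 / 2.220 × 100 = 82.37 %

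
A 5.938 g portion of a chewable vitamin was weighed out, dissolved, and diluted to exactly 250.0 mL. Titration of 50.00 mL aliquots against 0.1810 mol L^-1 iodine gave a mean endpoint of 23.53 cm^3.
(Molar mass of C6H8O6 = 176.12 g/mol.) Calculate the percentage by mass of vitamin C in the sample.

C6H8O6 + I2 → C6H6O6 + 2 HI
n(I2) per titration = 0.02353 × 0.1810 = 4.259 × 10^-3 mol
n(C6H8O6) in each aliquot = 4.259 × 10^-3 mol (1:1 ratio)
n(C6H8O6) in the whole flask = 4.259 × 10^-3 × 250.0/50.00 = 0.02129 mol
mass of C6H8O6 = 0.02129 × 176.12 = 3.750 g
% C6H8O6 = 3.750 / 5.938 × 100 = 63.16 %

63.16 %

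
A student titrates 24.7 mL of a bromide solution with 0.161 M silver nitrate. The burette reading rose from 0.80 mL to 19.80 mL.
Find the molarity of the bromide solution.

Ag^+ + Br^- → AgBr(s)
n(AgNO3) = 0.0190 L × 0.161 mol/L = 3.06 × 10^-3 mol
n(Br-) = 3.06 × 10^-3 mol (1:1 mole ratio)
[Br-] = 3.06 × 10^-3 mol / 0.0247 L = 0.124 mol/L

0.124 M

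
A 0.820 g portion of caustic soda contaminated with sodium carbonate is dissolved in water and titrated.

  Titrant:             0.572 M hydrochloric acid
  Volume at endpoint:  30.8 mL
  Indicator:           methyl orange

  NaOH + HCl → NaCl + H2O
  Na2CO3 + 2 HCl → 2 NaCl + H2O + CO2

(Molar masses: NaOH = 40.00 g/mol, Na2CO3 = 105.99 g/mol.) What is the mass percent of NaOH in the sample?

42.7 %

n(HCl) = 0.0308 × 0.572 = 0.0176 mol
Let x = n(NaOH), y = n(Na2CO3).
Titrant: 1x + 2y = 0.0176;  mass: 40.00x + 105.99y = 0.820
Solving, x = 8.75 × 10^-3 mol, y = 4.44 × 10^-3 mol
mass of NaOH = 8.75 × 10^-3 × 40.00 = 0.350 g
% NaOH = 0.350 / 0.820 × 100 = 42.7 %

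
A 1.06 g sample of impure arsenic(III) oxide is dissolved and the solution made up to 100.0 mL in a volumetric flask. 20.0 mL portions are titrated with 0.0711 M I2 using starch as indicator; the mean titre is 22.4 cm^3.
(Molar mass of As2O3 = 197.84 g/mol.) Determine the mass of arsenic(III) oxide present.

As2O3 + 2 I2 + 2 H2O → As2O5 + 4 HI
n(I2) per titration = 0.0224 × 0.0711 = 1.59 × 10^-3 mol
From the 1:2 ratio, n(As2O3) in each aliquot = 1/2 × 1.59 × 10^-3 = 7.96 × 10^-4 mol
n(As2O3) in the whole flask = 7.96 × 10^-4 × 100.0/20.0 = 3.98 × 10^-3 mol
mass of As2O3 = 3.98 × 10^-3 × 197.84 = 0.788 g

0.788 g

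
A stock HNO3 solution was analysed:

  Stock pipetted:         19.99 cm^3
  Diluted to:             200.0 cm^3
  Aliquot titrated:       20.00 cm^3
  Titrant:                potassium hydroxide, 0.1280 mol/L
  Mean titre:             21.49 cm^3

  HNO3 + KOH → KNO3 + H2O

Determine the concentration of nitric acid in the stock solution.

1.376 mol/L

n(KOH) = 0.02149 × 0.1280 = 2.751 × 10^-3 mol
n(HNO3) in the aliquot = 2.751 × 10^-3 mol (1:1 ratio)
[HNO3]_dilute = 2.751 × 10^-3 / 0.02000 = 0.1375 mol/L
Dilution factor = 200.0 / 19.99 = 10.01
[HNO3]_stock = 0.1375 × 10.01 = 1.376 mol/L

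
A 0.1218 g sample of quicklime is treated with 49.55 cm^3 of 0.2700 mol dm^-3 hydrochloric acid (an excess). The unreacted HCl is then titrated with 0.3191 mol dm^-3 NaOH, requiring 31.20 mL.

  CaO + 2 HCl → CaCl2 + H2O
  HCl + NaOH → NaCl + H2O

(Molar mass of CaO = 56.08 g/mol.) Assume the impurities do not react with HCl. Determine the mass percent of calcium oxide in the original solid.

78.79 %

n(HCl) added = 0.04955 × 0.2700 = 0.01338 mol
n(NaOH) used in back-titration = 0.03120 × 0.3191 = 9.956 × 10^-3 mol
n(HCl) left over = 9.956 × 10^-3 mol (1:1 ratio)
n(HCl) consumed by analyte = 0.01338 − 9.956 × 10^-3 = 3.423 × 10^-3 mol
From the 1:2 ratio, n(CaO) = 1/2 × 3.423 × 10^-3 = 1.711 × 10^-3 mol
mass of CaO = 1.711 × 10^-3 × 56.08 = 0.09597 g
% CaO = 0.09597 / 0.1218 × 100 = 78.79 %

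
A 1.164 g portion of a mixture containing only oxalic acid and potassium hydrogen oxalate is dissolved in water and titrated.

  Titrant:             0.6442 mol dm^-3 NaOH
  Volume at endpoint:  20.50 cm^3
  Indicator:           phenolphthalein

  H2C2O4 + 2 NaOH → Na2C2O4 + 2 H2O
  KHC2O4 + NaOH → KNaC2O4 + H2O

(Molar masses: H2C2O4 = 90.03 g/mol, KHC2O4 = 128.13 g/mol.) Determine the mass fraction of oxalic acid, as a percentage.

n(NaOH) = 0.02050 × 0.6442 = 0.01321 mol
Let x = n(H2C2O4), y = n(KHC2O4).
Titrant: 2x + 1y = 0.01321;  mass: 90.03x + 128.13y = 1.164
Solving, x = 3.177 × 10^-3 mol, y = 6.852 × 10^-3 mol
mass of H2C2O4 = 3.177 × 10^-3 × 90.03 = 0.2860 g
% H2C2O4 = 0.2860 / 1.164 × 100 = 24.57 %

24.57 %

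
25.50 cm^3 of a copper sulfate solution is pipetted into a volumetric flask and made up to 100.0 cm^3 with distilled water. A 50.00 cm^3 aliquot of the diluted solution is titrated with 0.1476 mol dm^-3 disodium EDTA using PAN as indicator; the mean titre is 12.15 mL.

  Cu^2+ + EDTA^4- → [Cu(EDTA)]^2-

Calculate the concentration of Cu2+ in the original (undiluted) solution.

n(EDTA) = 0.01215 × 0.1476 = 1.793 × 10^-3 mol
n(Cu2+) in the aliquot = 1.793 × 10^-3 mol (1:1 ratio)
[Cu2+]_dilute = 1.793 × 10^-3 / 0.05000 = 0.03587 mol/L
Dilution factor = 100.0 / 25.50 = 3.922
[Cu2+]_stock = 0.03587 × 3.922 = 0.1407 mol/L

0.1407 mol/L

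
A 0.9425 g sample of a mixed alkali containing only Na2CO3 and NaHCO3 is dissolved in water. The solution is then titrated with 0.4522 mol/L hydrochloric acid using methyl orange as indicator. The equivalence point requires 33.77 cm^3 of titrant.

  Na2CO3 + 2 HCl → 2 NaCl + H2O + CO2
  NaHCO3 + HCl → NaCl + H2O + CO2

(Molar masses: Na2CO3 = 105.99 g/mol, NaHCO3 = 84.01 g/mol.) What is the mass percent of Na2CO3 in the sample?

61.71 %

n(HCl) = 0.03377 × 0.4522 = 0.01527 mol
Let x = n(Na2CO3), y = n(NaHCO3).
Titrant: 2x + 1y = 0.01527;  mass: 105.99x + 84.01y = 0.9425
Solving, x = 5.488 × 10^-3 mol, y = 4.295 × 10^-3 mol
mass of Na2CO3 = 5.488 × 10^-3 × 105.99 = 0.5816 g
% Na2CO3 = 0.5816 / 0.9425 × 100 = 61.71 %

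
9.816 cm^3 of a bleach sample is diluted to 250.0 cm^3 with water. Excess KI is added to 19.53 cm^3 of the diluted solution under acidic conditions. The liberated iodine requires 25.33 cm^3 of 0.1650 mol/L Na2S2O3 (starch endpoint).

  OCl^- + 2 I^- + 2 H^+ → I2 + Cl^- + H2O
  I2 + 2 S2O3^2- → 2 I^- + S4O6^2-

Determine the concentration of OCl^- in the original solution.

2.725 mol/L

n(S2O3^2-) = 0.02533 × 0.1650 = 4.179 × 10^-3 mol
n(I2) = n(S2O3^2-)/2 = 2.090 × 10^-3 mol
n(OCl^-) in the aliquot = 2.090 × 10^-3 mol (1:1 ratio)
[OCl^-]_dilute = 2.090 × 10^-3 / 0.01953 = 0.1070 mol/L
[OCl^-]_original = 0.1070 × 250.0/9.816 = 2.725 mol/L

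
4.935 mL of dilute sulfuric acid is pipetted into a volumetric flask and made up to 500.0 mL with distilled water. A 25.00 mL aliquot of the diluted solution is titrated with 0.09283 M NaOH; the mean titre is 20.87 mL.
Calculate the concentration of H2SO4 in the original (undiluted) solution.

H2SO4 + 2 NaOH → Na2SO4 + 2 H2O
n(NaOH) = 0.02087 × 0.09283 = 1.937 × 10^-3 mol
From the 1:2 ratio, n(H2SO4) in the aliquot = 1/2 × 1.937 × 10^-3 = 9.687 × 10^-4 mol
[H2SO4]_dilute = 9.687 × 10^-4 / 0.02500 = 0.03875 mol/L
Dilution factor = 500.0 / 4.935 = 101.3
[H2SO4]_stock = 0.03875 × 101.3 = 3.926 mol/L

3.926 M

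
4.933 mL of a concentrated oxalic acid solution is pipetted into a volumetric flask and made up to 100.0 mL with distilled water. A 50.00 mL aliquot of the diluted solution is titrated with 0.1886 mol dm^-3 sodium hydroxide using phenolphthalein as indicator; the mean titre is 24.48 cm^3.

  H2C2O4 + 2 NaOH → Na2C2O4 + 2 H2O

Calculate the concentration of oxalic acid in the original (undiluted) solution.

0.9359 mol/L

n(NaOH) = 0.02448 × 0.1886 = 4.617 × 10^-3 mol
From the 1:2 ratio, n(H2C2O4) in the aliquot = 1/2 × 4.617 × 10^-3 = 2.308 × 10^-3 mol
[H2C2O4]_dilute = 2.308 × 10^-3 / 0.05000 = 0.04617 mol/L
Dilution factor = 100.0 / 4.933 = 20.27
[H2C2O4]_stock = 0.04617 × 20.27 = 0.9359 mol/L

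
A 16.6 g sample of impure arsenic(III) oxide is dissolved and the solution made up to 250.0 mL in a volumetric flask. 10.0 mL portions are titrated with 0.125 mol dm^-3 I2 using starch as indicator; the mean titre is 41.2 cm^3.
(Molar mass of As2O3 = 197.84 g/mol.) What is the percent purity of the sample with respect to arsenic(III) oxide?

76.7 %

As2O3 + 2 I2 + 2 H2O → As2O5 + 4 HI
n(I2) per titration = 0.0412 × 0.125 = 5.15 × 10^-3 mol
From the 1:2 ratio, n(As2O3) in each aliquot = 1/2 × 5.15 × 10^-3 = 2.58 × 10^-3 mol
n(As2O3) in the whole flask = 2.58 × 10^-3 × 250.0/10.0 = 0.0644 mol
mass of As2O3 = 0.0644 × 197.84 = 12.7 g
% As2O3 = 12.7 / 16.6 × 100 = 76.7 %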